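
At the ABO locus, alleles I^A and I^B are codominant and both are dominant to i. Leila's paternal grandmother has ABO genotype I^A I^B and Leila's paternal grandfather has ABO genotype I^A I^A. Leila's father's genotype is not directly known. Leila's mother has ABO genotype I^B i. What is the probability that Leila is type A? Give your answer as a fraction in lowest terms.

3/8

Leila's father's ABO genotype from I^A I^B × I^A I^A: 1/2 I^A I^A, 1/2 I^A I^B.
Crossing each possibility with the mother I^B i and summing P(type A): 1/2·1/2 + 1/2·1/4 = 3/8.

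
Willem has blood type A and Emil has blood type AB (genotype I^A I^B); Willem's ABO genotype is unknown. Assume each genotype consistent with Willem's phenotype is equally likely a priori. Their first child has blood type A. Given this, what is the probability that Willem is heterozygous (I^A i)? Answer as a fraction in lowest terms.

1/2

Possible genotypes: Willem ∈ {I^A I^A, I^A i}; Emil ∈ {I^A I^B}.
Weight each parental genotype pair by prior × P(type-A child):
  I^A I^A × I^A I^B: posterior weight 1/2.
  I^A i × I^A I^B: posterior weight 1/2.
Sum the posterior weight over pairs where Willem is I^A i: 1/2.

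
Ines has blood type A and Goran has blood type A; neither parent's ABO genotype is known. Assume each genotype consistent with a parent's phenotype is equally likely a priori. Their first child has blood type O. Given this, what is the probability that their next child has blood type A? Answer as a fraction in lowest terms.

Possible genotypes: Ines ∈ {AA, AO}; Goran ∈ {AA, AO}.
Weight each parental genotype pair by prior × P(type-O child):
  AO × AO: posterior weight 1; P(next child type A) = 3/4.
Weighted sum = 3/4.

3/4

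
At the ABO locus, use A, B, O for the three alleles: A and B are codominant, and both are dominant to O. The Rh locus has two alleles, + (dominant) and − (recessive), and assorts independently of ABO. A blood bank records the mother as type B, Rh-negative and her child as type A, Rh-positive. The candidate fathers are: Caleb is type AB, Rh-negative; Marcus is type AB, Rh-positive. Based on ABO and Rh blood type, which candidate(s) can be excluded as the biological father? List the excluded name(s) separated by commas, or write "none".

Caleb

A candidate is excluded only if no genotype consistent with his phenotype could produce a type A, Rh-positive child with a type B, Rh-negative mother.
Caleb (type AB, Rh-): no genotype consistent with that phenotype can produce a type-A Rh+ child with a type-B mother.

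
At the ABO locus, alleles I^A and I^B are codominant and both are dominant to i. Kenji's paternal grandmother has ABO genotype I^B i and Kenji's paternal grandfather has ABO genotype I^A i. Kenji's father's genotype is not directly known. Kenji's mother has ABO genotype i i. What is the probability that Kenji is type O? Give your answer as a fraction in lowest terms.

Kenji's father's ABO genotype from I^B i × I^A i: 1/4 I^A I^B, 1/4 I^A i, 1/4 I^B i, 1/4 i i.
Crossing each possibility with the mother i i and summing P(type O): 1/4·0 + 1/4·1/2 + 1/4·1/2 + 1/4·1 = 1/2.

1/2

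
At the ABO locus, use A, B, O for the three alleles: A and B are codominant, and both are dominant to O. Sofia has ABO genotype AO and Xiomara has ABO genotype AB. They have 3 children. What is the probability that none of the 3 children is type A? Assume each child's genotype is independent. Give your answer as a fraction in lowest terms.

ABO cross AO × AB → 1/2 A, 1/4 B, 1/4 AB.
So P(type A) = 1/2 per child.
P(not type A) = 1/2 for one child; (1/2)^3 = 1/8.

1/8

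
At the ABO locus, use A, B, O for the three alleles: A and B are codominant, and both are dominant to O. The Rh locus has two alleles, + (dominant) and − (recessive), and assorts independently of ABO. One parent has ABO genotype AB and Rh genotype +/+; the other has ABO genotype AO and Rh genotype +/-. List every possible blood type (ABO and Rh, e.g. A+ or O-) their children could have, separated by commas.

A+, B+, AB+

Gametes from AB × AO give offspring ABO genotypes AA, AB, AO, BO, i.e. phenotypes A, B, AB.
Rh cross +/+ × +/- → phenotypes Rh+.
Combining independently: A+, B+, AB+.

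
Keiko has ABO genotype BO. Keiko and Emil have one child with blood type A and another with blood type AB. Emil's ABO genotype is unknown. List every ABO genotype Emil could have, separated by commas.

AA, AB, AO

For each candidate genotype of Emil, check whether crossing it with BO can produce every observed child phenotype.
  AA → possible child types {A, AB} ✓
  AB → possible child types {A, B, AB} ✓
  AO → possible child types {O, A, B, AB} ✓
  BB → possible child types {B} ✗
  BO → possible child types {O, B} ✗
  OO → possible child types {O, B} ✗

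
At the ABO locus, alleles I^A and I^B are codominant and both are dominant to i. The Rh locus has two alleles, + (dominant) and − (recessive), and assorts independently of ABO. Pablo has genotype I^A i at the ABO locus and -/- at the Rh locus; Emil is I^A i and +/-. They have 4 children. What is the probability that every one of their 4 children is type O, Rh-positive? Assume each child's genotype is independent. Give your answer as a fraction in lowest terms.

1/4096

ABO cross I^A i × I^A i → 1/4 O, 3/4 A.
Rh cross -/- × +/- → 1/2 Rh+, 1/2 Rh-; so P(type O, Rh-positive) = 1/4 × 1/2 = 1/8 per child.
All 4 independent: (1/8)^4 = 1/4096.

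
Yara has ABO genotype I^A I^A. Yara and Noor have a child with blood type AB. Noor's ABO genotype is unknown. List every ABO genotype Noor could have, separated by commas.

For each candidate genotype of Noor, check whether crossing it with I^A I^A can produce every observed child phenotype.
  I^A I^A → possible child types {A} ✗
  I^A I^B → possible child types {A, AB} ✓
  I^A i → possible child types {A} ✗
  I^B I^B → possible child types {AB} ✓
  I^B i → possible child types {A, AB} ✓
  i i → possible child types {A} ✗

I^A I^B, I^B I^B, I^B i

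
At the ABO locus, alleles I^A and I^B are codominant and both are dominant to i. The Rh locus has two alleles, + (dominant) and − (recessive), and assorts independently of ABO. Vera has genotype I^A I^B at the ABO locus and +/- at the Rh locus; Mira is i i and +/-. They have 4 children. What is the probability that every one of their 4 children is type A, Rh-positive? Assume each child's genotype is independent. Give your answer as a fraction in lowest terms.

81/4096

ABO cross I^A I^B × i i → 1/2 A, 1/2 B.
Rh cross +/- × +/- → 3/4 Rh+, 1/4 Rh-; so P(type A, Rh-positive) = 1/2 × 3/4 = 3/8 per child.
All 4 independent: (3/8)^4 = 81/4096.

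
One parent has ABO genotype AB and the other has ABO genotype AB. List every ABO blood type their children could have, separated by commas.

Gametes from AB × AB give offspring ABO genotypes AA, AB, BB, i.e. phenotypes A, B, AB.

A, B, AB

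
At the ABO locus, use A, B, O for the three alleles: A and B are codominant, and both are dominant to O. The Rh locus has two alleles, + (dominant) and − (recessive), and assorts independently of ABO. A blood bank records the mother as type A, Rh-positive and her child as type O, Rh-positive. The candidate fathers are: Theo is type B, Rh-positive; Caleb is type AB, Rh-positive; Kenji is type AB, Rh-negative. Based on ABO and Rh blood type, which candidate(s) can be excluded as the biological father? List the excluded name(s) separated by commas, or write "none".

A candidate is excluded only if no genotype consistent with his phenotype could produce a type O, Rh-positive child with a type A, Rh-positive mother.
Caleb (type AB, Rh+): no genotype consistent with that phenotype can produce a type-O Rh+ child with a type-A mother.
Kenji (type AB, Rh-): no genotype consistent with that phenotype can produce a type-O Rh+ child with a type-A mother.

Caleb, Kenji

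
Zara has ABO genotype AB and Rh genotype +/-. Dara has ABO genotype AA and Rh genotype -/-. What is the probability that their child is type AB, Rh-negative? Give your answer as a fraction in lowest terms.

ABO cross AB × AA → offspring phenotypes: 1/2 A, 1/2 AB.
Rh cross +/- × -/- → 1/2 Rh+, 1/2 Rh-.
Independent loci: P(type AB, Rh-negative) = 1/2 × 1/2 = 1/4.

1/4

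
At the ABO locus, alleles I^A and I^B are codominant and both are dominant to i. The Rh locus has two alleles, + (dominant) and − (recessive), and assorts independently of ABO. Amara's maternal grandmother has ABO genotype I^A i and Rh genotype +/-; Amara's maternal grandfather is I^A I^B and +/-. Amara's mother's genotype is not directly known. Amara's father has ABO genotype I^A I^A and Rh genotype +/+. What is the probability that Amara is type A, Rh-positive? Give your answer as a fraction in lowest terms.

3/4

Amara's mother's ABO genotype from I^A i × I^A I^B: 1/4 I^A I^A, 1/4 I^A I^B, 1/4 I^A i, 1/4 I^B i.
Crossing each possibility with the father I^A I^A and summing P(type A): 1/4·1 + 1/4·1/2 + 1/4·1 + 1/4·1/2 = 3/4.
Similarly for Rh via the mother's Rh distribution: P(Rh+) = 1.
Independent loci: 3/4 × 1 = 3/4.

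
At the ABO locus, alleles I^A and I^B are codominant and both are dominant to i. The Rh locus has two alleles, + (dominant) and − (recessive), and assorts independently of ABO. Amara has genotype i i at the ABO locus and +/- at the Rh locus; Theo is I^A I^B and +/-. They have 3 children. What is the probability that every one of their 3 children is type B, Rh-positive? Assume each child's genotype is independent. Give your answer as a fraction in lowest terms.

ABO cross i i × I^A I^B → 1/2 A, 1/2 B.
Rh cross +/- × +/- → 3/4 Rh+, 1/4 Rh-; so P(type B, Rh-positive) = 1/2 × 3/4 = 3/8 per child.
All 3 independent: (3/8)^3 = 27/512.

27/512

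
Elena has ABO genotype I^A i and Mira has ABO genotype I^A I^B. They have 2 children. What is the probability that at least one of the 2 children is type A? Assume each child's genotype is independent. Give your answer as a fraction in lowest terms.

ABO cross I^A i × I^A I^B → 1/2 A, 1/4 B, 1/4 AB.
So P(type A) = 1/2 per child.
P(none) = (1/2)^2 = 1/4; P(at least one) = 1 − 1/4 = 3/4.

3/4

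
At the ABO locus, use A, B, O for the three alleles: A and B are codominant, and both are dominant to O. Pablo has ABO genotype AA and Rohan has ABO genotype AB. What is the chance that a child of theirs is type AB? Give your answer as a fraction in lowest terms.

ABO cross AA × AB → offspring phenotypes: 1/2 A, 1/2 AB.
So P(type AB) = 1/2.

1/2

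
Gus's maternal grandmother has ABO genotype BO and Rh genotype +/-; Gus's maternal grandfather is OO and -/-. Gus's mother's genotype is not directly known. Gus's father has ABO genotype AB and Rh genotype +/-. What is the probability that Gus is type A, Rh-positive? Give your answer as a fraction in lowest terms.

Gus's mother's ABO genotype from BO × OO: 1/2 BO, 1/2 OO.
Crossing each possibility with the father AB and summing P(type A): 1/2·1/4 + 1/2·1/2 = 3/8.
Similarly for Rh via the mother's Rh distribution: P(Rh+) = 5/8.
Independent loci: 3/8 × 5/8 = 15/64.

15/64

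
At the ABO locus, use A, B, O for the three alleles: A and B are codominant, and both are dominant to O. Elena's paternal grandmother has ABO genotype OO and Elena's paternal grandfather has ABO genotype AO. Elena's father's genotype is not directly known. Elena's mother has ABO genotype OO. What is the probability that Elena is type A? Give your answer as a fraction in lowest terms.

1/4

Elena's father's ABO genotype from OO × AO: 1/2 AO, 1/2 OO.
Crossing each possibility with the mother OO and summing P(type A): 1/2·1/2 + 1/2·0 = 1/4.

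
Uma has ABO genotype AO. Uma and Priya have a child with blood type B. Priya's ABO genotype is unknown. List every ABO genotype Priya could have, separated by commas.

AB, BB, BO

For each candidate genotype of Priya, check whether crossing it with AO can produce every observed child phenotype.
  AA → possible child types {A} ✗
  AB → possible child types {A, B, AB} ✓
  AO → possible child types {O, A} ✗
  BB → possible child types {B, AB} ✓
  BO → possible child types {O, A, B, AB} ✓
  OO → possible child types {O, A} ✗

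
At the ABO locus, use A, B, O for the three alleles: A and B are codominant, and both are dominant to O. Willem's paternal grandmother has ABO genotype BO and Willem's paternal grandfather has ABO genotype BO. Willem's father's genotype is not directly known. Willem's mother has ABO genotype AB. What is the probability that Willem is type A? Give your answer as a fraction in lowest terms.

Willem's father's ABO genotype from BO × BO: 1/4 BB, 1/2 BO, 1/4 OO.
Crossing each possibility with the mother AB and summing P(type A): 1/4·0 + 1/2·1/4 + 1/4·1/2 = 1/4.

1/4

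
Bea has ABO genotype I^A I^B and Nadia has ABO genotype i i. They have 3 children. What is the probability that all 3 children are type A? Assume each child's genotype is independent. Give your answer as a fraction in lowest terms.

1/8

ABO cross I^A I^B × i i → 1/2 A, 1/2 B.
So P(type A) = 1/2 per child.
All 3 independent: (1/2)^3 = 1/8.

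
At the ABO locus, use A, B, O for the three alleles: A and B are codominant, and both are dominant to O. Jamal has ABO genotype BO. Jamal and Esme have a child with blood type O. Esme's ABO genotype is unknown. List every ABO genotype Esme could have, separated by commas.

AO, BO, OO

For each candidate genotype of Esme, check whether crossing it with BO can produce every observed child phenotype.
  AA → possible child types {A, AB} ✗
  AB → possible child types {A, B, AB} ✗
  AO → possible child types {O, A, B, AB} ✓
  BB → possible child types {B} ✗
  BO → possible child types {O, B} ✓
  OO → possible child types {O, B} ✓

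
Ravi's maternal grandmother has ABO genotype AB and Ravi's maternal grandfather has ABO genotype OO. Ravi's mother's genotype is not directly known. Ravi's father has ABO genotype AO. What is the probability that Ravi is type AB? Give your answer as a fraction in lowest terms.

1/8

Ravi's mother's ABO genotype from AB × OO: 1/2 AO, 1/2 BO.
Crossing each possibility with the father AO and summing P(type AB): 1/2·0 + 1/2·1/4 = 1/8.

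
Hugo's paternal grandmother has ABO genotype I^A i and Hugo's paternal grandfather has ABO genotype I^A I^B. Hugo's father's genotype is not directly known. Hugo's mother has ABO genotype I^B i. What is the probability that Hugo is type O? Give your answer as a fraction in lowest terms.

Hugo's father's ABO genotype from I^A i × I^A I^B: 1/4 I^A I^A, 1/4 I^A I^B, 1/4 I^A i, 1/4 I^B i.
Crossing each possibility with the mother I^B i and summing P(type O): 1/4·0 + 1/4·0 + 1/4·1/4 + 1/4·1/4 = 1/8.

1/8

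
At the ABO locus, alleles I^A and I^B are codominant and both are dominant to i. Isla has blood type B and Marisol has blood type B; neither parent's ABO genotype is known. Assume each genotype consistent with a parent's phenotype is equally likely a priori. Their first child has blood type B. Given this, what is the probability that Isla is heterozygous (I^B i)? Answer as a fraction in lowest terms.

7/15

Possible genotypes: Isla ∈ {I^B I^B, I^B i}; Marisol ∈ {I^B I^B, I^B i}.
Weight each parental genotype pair by prior × P(type-B child):
  I^B I^B × I^B I^B: posterior weight 4/15.
  I^B I^B × I^B i: posterior weight 4/15.
  I^B i × I^B I^B: posterior weight 4/15.
  I^B i × I^B i: posterior weight 1/5.
Sum the posterior weight over pairs where Isla is I^B i: 7/15.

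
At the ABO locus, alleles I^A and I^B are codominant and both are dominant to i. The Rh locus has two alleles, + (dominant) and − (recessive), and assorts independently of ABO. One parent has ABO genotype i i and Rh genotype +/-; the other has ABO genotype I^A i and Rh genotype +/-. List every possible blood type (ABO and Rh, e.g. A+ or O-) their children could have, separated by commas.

O+, O-, A+, A-

Gametes from i i × I^A i give offspring ABO genotypes I^A i, i i, i.e. phenotypes O, A.
Rh cross +/- × +/- → phenotypes Rh+, Rh-.
Combining independently: O+, O-, A+, A-.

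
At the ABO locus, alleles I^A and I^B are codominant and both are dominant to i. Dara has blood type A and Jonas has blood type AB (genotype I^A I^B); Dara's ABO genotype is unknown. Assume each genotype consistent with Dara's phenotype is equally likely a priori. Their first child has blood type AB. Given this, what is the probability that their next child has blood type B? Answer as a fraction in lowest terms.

1/12

Possible genotypes: Dara ∈ {I^A I^A, I^A i}; Jonas ∈ {I^A I^B}.
Weight each parental genotype pair by prior × P(type-AB child):
  I^A I^A × I^A I^B: posterior weight 2/3; P(next child type B) = 0.
  I^A i × I^A I^B: posterior weight 1/3; P(next child type B) = 1/4.
Weighted sum = 1/12.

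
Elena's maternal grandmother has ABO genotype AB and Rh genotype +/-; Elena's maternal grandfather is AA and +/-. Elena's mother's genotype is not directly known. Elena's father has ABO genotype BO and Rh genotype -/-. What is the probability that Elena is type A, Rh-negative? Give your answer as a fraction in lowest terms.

Elena's mother's ABO genotype from AB × AA: 1/2 AA, 1/2 AB.
Crossing each possibility with the father BO and summing P(type A): 1/2·1/2 + 1/2·1/4 = 3/8.
Similarly for Rh via the mother's Rh distribution: P(Rh-) = 1/2.
Independent loci: 3/8 × 1/2 = 3/16.

3/16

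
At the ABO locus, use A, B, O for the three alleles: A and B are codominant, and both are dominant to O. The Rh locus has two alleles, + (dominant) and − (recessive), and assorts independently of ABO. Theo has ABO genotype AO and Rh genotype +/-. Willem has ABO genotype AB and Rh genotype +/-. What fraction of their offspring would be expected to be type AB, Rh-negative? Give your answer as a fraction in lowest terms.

1/16

ABO cross AO × AB → offspring phenotypes: 1/2 A, 1/4 B, 1/4 AB.
Rh cross +/- × +/- → 3/4 Rh+, 1/4 Rh-.
Independent loci: P(type AB, Rh-negative) = 1/4 × 1/4 = 1/16.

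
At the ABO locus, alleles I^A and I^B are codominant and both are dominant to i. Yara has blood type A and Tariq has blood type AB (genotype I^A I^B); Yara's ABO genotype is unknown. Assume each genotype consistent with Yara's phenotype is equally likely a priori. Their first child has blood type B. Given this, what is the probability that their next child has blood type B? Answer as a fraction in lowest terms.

1/4

Possible genotypes: Yara ∈ {I^A I^A, I^A i}; Tariq ∈ {I^A I^B}.
Weight each parental genotype pair by prior × P(type-B child):
  I^A i × I^A I^B: posterior weight 1; P(next child type B) = 1/4.
Weighted sum = 1/4.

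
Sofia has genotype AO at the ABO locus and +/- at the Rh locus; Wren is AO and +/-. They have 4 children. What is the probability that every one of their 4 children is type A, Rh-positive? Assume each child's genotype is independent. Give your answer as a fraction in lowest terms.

ABO cross AO × AO → 1/4 O, 3/4 A.
Rh cross +/- × +/- → 3/4 Rh+, 1/4 Rh-; so P(type A, Rh-positive) = 3/4 × 3/4 = 9/16 per child.
All 4 independent: (9/16)^4 = 6561/65536.

6561/65536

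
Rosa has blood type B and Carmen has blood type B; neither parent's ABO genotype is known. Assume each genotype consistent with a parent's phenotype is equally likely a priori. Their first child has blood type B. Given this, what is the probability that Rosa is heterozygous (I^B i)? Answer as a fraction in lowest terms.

Possible genotypes: Rosa ∈ {I^B I^B, I^B i}; Carmen ∈ {I^B I^B, I^B i}.
Weight each parental genotype pair by prior × P(type-B child):
  I^B I^B × I^B I^B: posterior weight 4/15.
  I^B I^B × I^B i: posterior weight 4/15.
  I^B i × I^B I^B: posterior weight 4/15.
  I^B i × I^B i: posterior weight 1/5.
Sum the posterior weight over pairs where Rosa is I^B i: 7/15.

7/15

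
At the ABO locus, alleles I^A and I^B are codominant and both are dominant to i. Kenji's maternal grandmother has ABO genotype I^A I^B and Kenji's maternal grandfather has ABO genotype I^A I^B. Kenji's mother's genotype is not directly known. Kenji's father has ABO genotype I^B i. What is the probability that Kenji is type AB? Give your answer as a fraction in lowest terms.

Kenji's mother's ABO genotype from I^A I^B × I^A I^B: 1/4 I^A I^A, 1/2 I^A I^B, 1/4 I^B I^B.
Crossing each possibility with the father I^B i and summing P(type AB): 1/4·1/2 + 1/2·1/4 + 1/4·0 = 1/4.

1/4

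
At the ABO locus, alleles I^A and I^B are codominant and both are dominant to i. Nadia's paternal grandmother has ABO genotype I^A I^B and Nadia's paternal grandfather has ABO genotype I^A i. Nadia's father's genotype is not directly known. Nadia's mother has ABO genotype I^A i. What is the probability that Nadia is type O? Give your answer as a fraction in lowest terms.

1/8

Nadia's father's ABO genotype from I^A I^B × I^A i: 1/4 I^A I^A, 1/4 I^A I^B, 1/4 I^A i, 1/4 I^B i.
Crossing each possibility with the mother I^A i and summing P(type O): 1/4·0 + 1/4·0 + 1/4·1/4 + 1/4·1/4 = 1/8.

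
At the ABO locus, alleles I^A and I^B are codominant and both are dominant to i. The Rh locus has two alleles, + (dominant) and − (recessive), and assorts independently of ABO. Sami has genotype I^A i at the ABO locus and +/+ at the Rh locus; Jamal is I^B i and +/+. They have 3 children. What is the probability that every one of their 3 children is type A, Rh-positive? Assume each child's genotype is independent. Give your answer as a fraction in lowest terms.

1/64

ABO cross I^A i × I^B i → 1/4 O, 1/4 A, 1/4 B, 1/4 AB.
Rh cross +/+ × +/+ → 1 Rh+; so P(type A, Rh-positive) = 1/4 × 1 = 1/4 per child.
All 3 independent: (1/4)^3 = 1/64.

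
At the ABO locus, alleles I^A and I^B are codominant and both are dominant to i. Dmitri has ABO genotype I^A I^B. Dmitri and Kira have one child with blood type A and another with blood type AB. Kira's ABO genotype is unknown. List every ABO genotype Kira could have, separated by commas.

For each candidate genotype of Kira, check whether crossing it with I^A I^B can produce every observed child phenotype.
  I^A I^A → possible child types {A, AB} ✓
  I^A I^B → possible child types {A, B, AB} ✓
  I^A i → possible child types {A, B, AB} ✓
  I^B I^B → possible child types {B, AB} ✗
  I^B i → possible child types {A, B, AB} ✓
  i i → possible child types {A, B} ✗

I^A I^A, I^A I^B, I^A i, I^B i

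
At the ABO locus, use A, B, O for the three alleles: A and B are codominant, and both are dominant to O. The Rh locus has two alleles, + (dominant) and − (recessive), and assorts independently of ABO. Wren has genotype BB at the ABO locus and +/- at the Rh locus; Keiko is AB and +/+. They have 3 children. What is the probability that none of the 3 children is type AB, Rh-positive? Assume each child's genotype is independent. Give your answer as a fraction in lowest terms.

1/8

ABO cross BB × AB → 1/2 B, 1/2 AB.
Rh cross +/- × +/+ → 1 Rh+; so P(type AB, Rh-positive) = 1/2 × 1 = 1/2 per child.
P(not type AB, Rh-positive) = 1/2 for one child; (1/2)^3 = 1/8.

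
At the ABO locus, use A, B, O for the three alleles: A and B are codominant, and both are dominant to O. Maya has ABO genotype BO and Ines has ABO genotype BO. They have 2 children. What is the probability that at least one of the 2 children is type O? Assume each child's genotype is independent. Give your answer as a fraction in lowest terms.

7/16

ABO cross BO × BO → 1/4 O, 3/4 B.
So P(type O) = 1/4 per child.
P(none) = (3/4)^2 = 9/16; P(at least one) = 1 − 9/16 = 7/16.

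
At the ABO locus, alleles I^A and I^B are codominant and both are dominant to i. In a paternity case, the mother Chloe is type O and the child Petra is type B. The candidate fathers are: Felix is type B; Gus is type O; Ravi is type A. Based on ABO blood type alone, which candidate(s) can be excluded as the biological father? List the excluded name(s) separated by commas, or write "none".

Gus, Ravi

A candidate is excluded only if no genotype consistent with his phenotype could produce a type B child with a type O mother.
Gus (type O): no genotype consistent with that phenotype can produce a type-B child with a type-O mother.
Ravi (type A): no genotype consistent with that phenotype can produce a type-B child with a type-O mother.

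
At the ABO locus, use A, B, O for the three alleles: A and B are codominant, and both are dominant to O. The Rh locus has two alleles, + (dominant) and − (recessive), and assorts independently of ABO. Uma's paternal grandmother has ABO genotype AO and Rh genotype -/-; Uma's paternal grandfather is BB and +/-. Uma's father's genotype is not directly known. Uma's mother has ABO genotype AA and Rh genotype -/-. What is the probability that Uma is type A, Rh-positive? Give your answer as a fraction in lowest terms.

Uma's father's ABO genotype from AO × BB: 1/2 AB, 1/2 BO.
Crossing each possibility with the mother AA and summing P(type A): 1/2·1/2 + 1/2·1/2 = 1/2.
Similarly for Rh via the father's Rh distribution: P(Rh+) = 1/4.
Independent loci: 1/2 × 1/4 = 1/8.

1/8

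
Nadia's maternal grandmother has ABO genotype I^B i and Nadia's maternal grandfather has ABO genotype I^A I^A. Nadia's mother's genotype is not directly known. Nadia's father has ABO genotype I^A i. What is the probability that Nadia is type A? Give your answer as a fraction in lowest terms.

5/8

Nadia's mother's ABO genotype from I^B i × I^A I^A: 1/2 I^A I^B, 1/2 I^A i.
Crossing each possibility with the father I^A i and summing P(type A): 1/2·1/2 + 1/2·3/4 = 5/8.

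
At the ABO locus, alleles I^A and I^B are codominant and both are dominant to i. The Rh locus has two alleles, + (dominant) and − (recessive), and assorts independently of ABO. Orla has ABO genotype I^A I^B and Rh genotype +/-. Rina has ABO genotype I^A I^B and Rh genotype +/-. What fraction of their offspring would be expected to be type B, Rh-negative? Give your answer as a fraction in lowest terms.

ABO cross I^A I^B × I^A I^B → offspring phenotypes: 1/4 A, 1/4 B, 1/2 AB.
Rh cross +/- × +/- → 3/4 Rh+, 1/4 Rh-.
Independent loci: P(type B, Rh-negative) = 1/4 × 1/4 = 1/16.

1/16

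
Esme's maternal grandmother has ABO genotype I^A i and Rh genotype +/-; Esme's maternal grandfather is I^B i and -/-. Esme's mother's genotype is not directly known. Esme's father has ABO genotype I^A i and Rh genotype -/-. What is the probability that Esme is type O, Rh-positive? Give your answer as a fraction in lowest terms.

Esme's mother's ABO genotype from I^A i × I^B i: 1/4 I^A I^B, 1/4 I^A i, 1/4 I^B i, 1/4 i i.
Crossing each possibility with the father I^A i and summing P(type O): 1/4·0 + 1/4·1/4 + 1/4·1/4 + 1/4·1/2 = 1/4.
Similarly for Rh via the mother's Rh distribution: P(Rh+) = 1/4.
Independent loci: 1/4 × 1/4 = 1/16.

1/16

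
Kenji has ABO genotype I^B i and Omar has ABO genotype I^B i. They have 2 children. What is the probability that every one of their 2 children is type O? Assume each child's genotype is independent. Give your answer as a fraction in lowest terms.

ABO cross I^B i × I^B i → 1/4 O, 3/4 B.
So P(type O) = 1/4 per child.
All 2 independent: (1/4)^2 = 1/16.

1/16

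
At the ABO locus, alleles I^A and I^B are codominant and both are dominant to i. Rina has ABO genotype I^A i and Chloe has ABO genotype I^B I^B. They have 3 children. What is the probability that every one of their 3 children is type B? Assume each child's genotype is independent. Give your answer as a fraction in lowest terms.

ABO cross I^A i × I^B I^B → 1/2 B, 1/2 AB.
So P(type B) = 1/2 per child.
All 3 independent: (1/2)^3 = 1/8.

1/8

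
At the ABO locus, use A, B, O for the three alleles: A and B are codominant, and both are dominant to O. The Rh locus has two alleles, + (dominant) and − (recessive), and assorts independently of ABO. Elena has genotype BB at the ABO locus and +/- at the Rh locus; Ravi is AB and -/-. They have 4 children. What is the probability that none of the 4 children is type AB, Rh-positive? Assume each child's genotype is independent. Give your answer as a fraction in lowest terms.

81/256

ABO cross BB × AB → 1/2 B, 1/2 AB.
Rh cross +/- × -/- → 1/2 Rh+, 1/2 Rh-; so P(type AB, Rh-positive) = 1/2 × 1/2 = 1/4 per child.
P(not type AB, Rh-positive) = 3/4 for one child; (3/4)^4 = 81/256.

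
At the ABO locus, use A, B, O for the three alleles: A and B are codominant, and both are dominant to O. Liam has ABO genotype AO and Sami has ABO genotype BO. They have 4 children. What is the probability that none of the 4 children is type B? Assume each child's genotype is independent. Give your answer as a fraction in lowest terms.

ABO cross AO × BO → 1/4 O, 1/4 A, 1/4 B, 1/4 AB.
So P(type B) = 1/4 per child.
P(not type B) = 3/4 for one child; (3/4)^4 = 81/256.

81/256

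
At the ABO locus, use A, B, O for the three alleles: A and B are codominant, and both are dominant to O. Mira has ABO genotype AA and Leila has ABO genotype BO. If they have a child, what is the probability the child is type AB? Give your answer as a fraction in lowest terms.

1/2

ABO cross AA × BO → offspring phenotypes: 1/2 A, 1/2 AB.
So P(type AB) = 1/2.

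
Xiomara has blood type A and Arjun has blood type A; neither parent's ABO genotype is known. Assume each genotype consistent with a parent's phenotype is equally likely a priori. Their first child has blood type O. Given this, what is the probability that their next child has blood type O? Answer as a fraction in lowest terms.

1/4

Possible genotypes: Xiomara ∈ {AA, AO}; Arjun ∈ {AA, AO}.
Weight each parental genotype pair by prior × P(type-O child):
  AO × AO: posterior weight 1; P(next child type O) = 1/4.
Weighted sum = 1/4.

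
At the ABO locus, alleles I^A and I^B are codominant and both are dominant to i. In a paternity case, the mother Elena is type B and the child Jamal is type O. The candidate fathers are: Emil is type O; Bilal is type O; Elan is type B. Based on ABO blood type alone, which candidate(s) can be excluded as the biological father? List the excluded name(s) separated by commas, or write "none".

none

A candidate is excluded only if no genotype consistent with his phenotype could produce a type O child with a type B mother.
Every candidate has at least one consistent genotype combination, so none can be excluded.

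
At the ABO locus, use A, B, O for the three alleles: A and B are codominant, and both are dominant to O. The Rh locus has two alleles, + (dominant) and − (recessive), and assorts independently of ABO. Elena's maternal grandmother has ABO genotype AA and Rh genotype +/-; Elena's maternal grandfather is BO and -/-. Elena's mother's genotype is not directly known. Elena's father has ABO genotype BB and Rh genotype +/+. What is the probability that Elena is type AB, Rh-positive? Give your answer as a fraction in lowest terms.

Elena's mother's ABO genotype from AA × BO: 1/2 AB, 1/2 AO.
Crossing each possibility with the father BB and summing P(type AB): 1/2·1/2 + 1/2·1/2 = 1/2.
Similarly for Rh via the mother's Rh distribution: P(Rh+) = 1.
Independent loci: 1/2 × 1 = 1/2.

1/2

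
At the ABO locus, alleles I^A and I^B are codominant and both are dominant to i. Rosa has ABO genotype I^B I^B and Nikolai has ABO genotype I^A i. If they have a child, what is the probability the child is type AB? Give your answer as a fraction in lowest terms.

ABO cross I^B I^B × I^A i → offspring phenotypes: 1/2 B, 1/2 AB.
So P(type AB) = 1/2.

1/2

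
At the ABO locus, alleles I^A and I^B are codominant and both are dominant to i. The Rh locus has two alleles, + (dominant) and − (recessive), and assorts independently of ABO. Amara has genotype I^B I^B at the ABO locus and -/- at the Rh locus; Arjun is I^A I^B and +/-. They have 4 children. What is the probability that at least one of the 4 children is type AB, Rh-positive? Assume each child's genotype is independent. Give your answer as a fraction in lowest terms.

ABO cross I^B I^B × I^A I^B → 1/2 B, 1/2 AB.
Rh cross -/- × +/- → 1/2 Rh+, 1/2 Rh-; so P(type AB, Rh-positive) = 1/2 × 1/2 = 1/4 per child.
P(none) = (3/4)^4 = 81/256; P(at least one) = 1 − 81/256 = 175/256.

175/256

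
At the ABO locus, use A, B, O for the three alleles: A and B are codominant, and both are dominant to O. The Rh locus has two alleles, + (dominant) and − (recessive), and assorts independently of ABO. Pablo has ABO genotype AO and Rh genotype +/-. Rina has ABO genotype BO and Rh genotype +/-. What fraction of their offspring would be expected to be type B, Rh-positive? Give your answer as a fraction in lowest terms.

ABO cross AO × BO → offspring phenotypes: 1/4 O, 1/4 A, 1/4 B, 1/4 AB.
Rh cross +/- × +/- → 3/4 Rh+, 1/4 Rh-.
Independent loci: P(type B, Rh-positive) = 1/4 × 3/4 = 3/16.

3/16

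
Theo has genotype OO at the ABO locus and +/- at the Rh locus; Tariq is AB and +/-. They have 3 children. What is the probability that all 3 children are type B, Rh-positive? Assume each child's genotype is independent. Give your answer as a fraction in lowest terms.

ABO cross OO × AB → 1/2 A, 1/2 B.
Rh cross +/- × +/- → 3/4 Rh+, 1/4 Rh-; so P(type B, Rh-positive) = 1/2 × 3/4 = 3/8 per child.
All 3 independent: (3/8)^3 = 27/512.

27/512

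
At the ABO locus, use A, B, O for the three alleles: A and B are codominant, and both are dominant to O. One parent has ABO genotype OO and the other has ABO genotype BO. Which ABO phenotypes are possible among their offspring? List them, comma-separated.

Gametes from OO × BO give offspring ABO genotypes BO, OO, i.e. phenotypes O, B.

O, B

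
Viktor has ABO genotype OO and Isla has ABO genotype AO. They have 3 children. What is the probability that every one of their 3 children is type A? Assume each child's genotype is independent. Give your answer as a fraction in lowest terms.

ABO cross OO × AO → 1/2 O, 1/2 A.
So P(type A) = 1/2 per child.
All 3 independent: (1/2)^3 = 1/8.

1/8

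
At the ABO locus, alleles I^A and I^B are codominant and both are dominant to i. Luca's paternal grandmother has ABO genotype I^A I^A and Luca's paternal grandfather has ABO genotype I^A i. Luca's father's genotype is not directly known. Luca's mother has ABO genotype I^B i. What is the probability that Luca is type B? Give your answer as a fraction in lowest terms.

Luca's father's ABO genotype from I^A I^A × I^A i: 1/2 I^A I^A, 1/2 I^A i.
Crossing each possibility with the mother I^B i and summing P(type B): 1/2·0 + 1/2·1/4 = 1/8.

1/8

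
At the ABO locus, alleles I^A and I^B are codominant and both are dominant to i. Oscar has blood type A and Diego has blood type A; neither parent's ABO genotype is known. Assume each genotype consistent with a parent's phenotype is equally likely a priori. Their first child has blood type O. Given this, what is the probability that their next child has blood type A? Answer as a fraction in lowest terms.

Possible genotypes: Oscar ∈ {I^A I^A, I^A i}; Diego ∈ {I^A I^A, I^A i}.
Weight each parental genotype pair by prior × P(type-O child):
  I^A i × I^A i: posterior weight 1; P(next child type A) = 3/4.
Weighted sum = 3/4.

3/4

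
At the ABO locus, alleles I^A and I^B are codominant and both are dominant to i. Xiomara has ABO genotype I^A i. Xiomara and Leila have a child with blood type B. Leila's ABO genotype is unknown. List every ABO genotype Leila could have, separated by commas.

For each candidate genotype of Leila, check whether crossing it with I^A i can produce every observed child phenotype.
  I^A I^A → possible child types {A} ✗
  I^A I^B → possible child types {A, B, AB} ✓
  I^A i → possible child types {O, A} ✗
  I^B I^B → possible child types {B, AB} ✓
  I^B i → possible child types {O, A, B, AB} ✓
  i i → possible child types {O, A} ✗

I^A I^B, I^B I^B, I^B i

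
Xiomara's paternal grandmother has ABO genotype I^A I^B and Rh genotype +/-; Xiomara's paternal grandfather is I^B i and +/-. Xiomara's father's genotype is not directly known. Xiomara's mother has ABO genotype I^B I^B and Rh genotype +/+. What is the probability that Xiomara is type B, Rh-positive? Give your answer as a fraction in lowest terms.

3/4

Xiomara's father's ABO genotype from I^A I^B × I^B i: 1/4 I^A I^B, 1/4 I^A i, 1/4 I^B I^B, 1/4 I^B i.
Crossing each possibility with the mother I^B I^B and summing P(type B): 1/4·1/2 + 1/4·1/2 + 1/4·1 + 1/4·1 = 3/4.
Similarly for Rh via the father's Rh distribution: P(Rh+) = 1.
Independent loci: 3/4 × 1 = 3/4.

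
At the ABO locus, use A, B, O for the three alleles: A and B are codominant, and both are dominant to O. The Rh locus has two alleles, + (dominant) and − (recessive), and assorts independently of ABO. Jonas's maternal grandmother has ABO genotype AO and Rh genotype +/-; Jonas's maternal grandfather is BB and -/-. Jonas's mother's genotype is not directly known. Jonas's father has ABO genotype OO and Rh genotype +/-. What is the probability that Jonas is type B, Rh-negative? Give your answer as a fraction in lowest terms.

Jonas's mother's ABO genotype from AO × BB: 1/2 AB, 1/2 BO.
Crossing each possibility with the father OO and summing P(type B): 1/2·1/2 + 1/2·1/2 = 1/2.
Similarly for Rh via the mother's Rh distribution: P(Rh-) = 3/8.
Independent loci: 1/2 × 3/8 = 3/16.

3/16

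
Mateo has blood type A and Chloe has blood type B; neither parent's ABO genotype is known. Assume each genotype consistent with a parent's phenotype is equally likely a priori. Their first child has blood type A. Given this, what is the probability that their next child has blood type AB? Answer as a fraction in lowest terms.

5/12

Possible genotypes: Mateo ∈ {AA, AO}; Chloe ∈ {BB, BO}.
Weight each parental genotype pair by prior × P(type-A child):
  AA × BO: posterior weight 2/3; P(next child type AB) = 1/2.
  AO × BO: posterior weight 1/3; P(next child type AB) = 1/4.
Weighted sum = 5/12.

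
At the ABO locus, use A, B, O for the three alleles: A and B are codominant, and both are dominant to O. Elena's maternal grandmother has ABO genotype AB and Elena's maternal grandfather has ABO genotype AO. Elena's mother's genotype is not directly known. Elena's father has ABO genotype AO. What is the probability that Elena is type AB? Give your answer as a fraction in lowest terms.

1/8

Elena's mother's ABO genotype from AB × AO: 1/4 AA, 1/4 AB, 1/4 AO, 1/4 BO.
Crossing each possibility with the father AO and summing P(type AB): 1/4·0 + 1/4·1/4 + 1/4·0 + 1/4·1/4 = 1/8.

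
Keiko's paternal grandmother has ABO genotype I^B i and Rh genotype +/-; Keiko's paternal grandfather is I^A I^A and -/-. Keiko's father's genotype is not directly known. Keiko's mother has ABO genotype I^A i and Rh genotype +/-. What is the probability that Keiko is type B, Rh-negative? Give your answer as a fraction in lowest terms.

3/64

Keiko's father's ABO genotype from I^B i × I^A I^A: 1/2 I^A I^B, 1/2 I^A i.
Crossing each possibility with the mother I^A i and summing P(type B): 1/2·1/4 + 1/2·0 = 1/8.
Similarly for Rh via the father's Rh distribution: P(Rh-) = 3/8.
Independent loci: 1/8 × 3/8 = 3/64.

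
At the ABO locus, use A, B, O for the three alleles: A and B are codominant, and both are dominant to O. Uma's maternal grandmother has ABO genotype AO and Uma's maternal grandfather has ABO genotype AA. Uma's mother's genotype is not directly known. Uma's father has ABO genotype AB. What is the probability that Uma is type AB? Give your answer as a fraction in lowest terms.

3/8

Uma's mother's ABO genotype from AO × AA: 1/2 AA, 1/2 AO.
Crossing each possibility with the father AB and summing P(type AB): 1/2·1/2 + 1/2·1/4 = 3/8.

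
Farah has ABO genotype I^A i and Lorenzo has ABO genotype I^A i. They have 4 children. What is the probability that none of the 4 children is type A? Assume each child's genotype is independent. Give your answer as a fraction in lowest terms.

ABO cross I^A i × I^A i → 1/4 O, 3/4 A.
So P(type A) = 3/4 per child.
P(not type A) = 1/4 for one child; (1/4)^4 = 1/256.

1/256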